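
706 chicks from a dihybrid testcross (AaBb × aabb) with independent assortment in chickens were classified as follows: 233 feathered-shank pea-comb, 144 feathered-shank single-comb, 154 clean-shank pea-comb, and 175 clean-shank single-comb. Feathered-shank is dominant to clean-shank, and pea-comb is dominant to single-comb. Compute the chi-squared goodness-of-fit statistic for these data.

A dihybrid testcross with independent assortment gives a 1:1:1:1 ratio.
The 1:1:1:1 ratio has 4 parts, so with N = 706 the expected counts are:
  feathered-shank pea-comb: 706 × 1/4 = 176.5
  feathered-shank single-comb: 706 × 1/4 = 176.5
  clean-shank pea-comb: 706 × 1/4 = 176.5
  clean-shank single-comb: 706 × 1/4 = 176.5
χ² = Σ (O − E)² / E
  feathered-shank pea-comb: (233 − 176.5)² / 176.5 = 18.0864
  feathered-shank single-comb: (144 − 176.5)² / 176.5 = 5.9844
  clean-shank pea-comb: (154 − 176.5)² / 176.5 = 2.8683
  clean-shank single-comb: (175 − 176.5)² / 176.5 = 0.0127
χ² = 18.0864 + 5.9844 + 2.8683 + 0.0127 = 26.9518 ≈ 26.952

26.952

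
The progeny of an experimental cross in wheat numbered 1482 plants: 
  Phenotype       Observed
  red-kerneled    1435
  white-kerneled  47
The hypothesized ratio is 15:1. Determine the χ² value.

23.972

Total ratio parts = 16. Expected numbers out of 1482:
  red-kerneled: 1482 × 15/16 = 1389.375
  white-kerneled: 1482 × 1/16 = 92.625
χ² = Σ (O − E)² / E
  red-kerneled: (1435 − 1389.375)² / 1389.375 = 1.4983
  white-kerneled: (47 − 92.625)² / 92.625 = 22.4739
χ² = 1.4983 + 22.4739 = 23.9722 ≈ 23.972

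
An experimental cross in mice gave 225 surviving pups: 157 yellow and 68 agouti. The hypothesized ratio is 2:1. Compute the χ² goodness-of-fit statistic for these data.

The 2:1 ratio has 3 parts, so with N = 225 the expected counts are:
  yellow: 225 × 2/3 = 150
  agouti: 225 × 1/3 = 75
χ² = Σ (O − E)² / E
  yellow: (157 − 150)² / 150 = 0.3267
  agouti: (68 − 75)² / 75 = 0.6533
χ² = 0.3267 + 0.6533 = 0.980

0.980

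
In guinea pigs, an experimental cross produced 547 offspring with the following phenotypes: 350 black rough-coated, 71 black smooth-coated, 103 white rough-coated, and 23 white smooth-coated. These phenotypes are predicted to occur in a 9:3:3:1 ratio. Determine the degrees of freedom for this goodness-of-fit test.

A goodness-of-fit test with 4 phenotype classes has df = 4 − 1 = 3.

3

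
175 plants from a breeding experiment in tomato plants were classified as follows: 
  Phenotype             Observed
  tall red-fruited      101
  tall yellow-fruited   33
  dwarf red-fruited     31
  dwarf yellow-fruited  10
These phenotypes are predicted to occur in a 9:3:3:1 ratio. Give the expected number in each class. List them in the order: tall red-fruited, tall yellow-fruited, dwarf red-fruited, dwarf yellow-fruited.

98.4375, 32.8125, 32.8125, 10.9375

Under the 9:3:3:1 hypothesis (Σ ratio = 16, N = 175):
  tall red-fruited: 175 × 9/16 = 98.4375
  tall yellow-fruited: 175 × 3/16 = 32.8125
  dwarf red-fruited: 175 × 3/16 = 32.8125
  dwarf yellow-fruited: 175 × 1/16 = 10.9375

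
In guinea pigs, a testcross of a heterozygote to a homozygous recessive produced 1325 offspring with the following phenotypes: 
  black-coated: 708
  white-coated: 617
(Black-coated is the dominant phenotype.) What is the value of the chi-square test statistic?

6.250

A testcross of a heterozygote (Aa × aa) gives a 1:1 phenotypic ratio.
Under the 1:1 hypothesis (Σ ratio = 2, N = 1325):
  black-coated: 1325 × 1/2 = 662.5
  white-coated: 1325 × 1/2 = 662.5
χ² = Σ (O − E)² / E
  black-coated: (708 − 662.5)² / 662.5 = 3.1249
  white-coated: (617 − 662.5)² / 662.5 = 3.1249
χ² = 3.1249 + 3.1249 = 6.2498 ≈ 6.250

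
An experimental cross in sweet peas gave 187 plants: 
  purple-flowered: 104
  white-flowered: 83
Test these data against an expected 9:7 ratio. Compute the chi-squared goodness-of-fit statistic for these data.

0.031

Expected counts for N = 187 under a 9:7 ratio (total parts = 16):
  purple-flowered: 187 × 9/16 = 105.1875
  white-flowered: 187 × 7/16 = 81.8125
χ² = Σ (O − E)² / E
  purple-flowered: (104 − 105.1875)² / 105.1875 = 0.0134
  white-flowered: (83 − 81.8125)² / 81.8125 = 0.0172
χ² = 0.0134 + 0.0172 = 0.0306 ≈ 0.031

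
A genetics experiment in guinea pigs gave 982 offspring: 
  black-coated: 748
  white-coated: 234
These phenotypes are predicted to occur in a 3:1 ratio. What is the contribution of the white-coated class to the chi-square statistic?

Total ratio parts = 4. Expected numbers out of 982:
  black-coated: 982 × 3/4 = 736.5
  white-coated: 982 × 1/4 = 245.5
Contribution of white-coated: (234 − 245.5)² / 245.5 = 0.5387

0.539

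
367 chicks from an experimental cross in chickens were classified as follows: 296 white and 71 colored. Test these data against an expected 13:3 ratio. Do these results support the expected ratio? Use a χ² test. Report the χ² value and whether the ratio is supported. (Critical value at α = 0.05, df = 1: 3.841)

Expected counts for N = 367 under a 13:3 ratio (total parts = 16):
  white: 367 × 13/16 = 298.1875
  colored: 367 × 3/16 = 68.8125
χ² = Σ (O − E)² / E
  white: (296 − 298.1875)² / 298.1875 = 0.0160
  colored: (71 − 68.8125)² / 68.8125 = 0.0695
χ² = 0.0160 + 0.0695 = 0.0855 ≈ 0.086
Degrees of freedom = 2 − 1 = 1; critical value at α = 0.05 is 3.841.
Since 0.086 < 3.841, we fail to reject the null hypothesis — the data are consistent with the 13:3 ratio.

0.086; consistent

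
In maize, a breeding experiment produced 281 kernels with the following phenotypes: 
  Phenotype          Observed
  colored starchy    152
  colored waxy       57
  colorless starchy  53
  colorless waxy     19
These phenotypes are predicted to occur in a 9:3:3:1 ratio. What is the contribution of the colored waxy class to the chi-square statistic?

0.353

The 9:3:3:1 ratio has 16 parts, so with N = 281 the expected counts are:
  colored starchy: 281 × 9/16 = 158.0625
  colored waxy: 281 × 3/16 = 52.6875
  colorless starchy: 281 × 3/16 = 52.6875
  colorless waxy: 281 × 1/16 = 17.5625
Contribution of colored waxy: (57 − 52.6875)² / 52.6875 = 0.3530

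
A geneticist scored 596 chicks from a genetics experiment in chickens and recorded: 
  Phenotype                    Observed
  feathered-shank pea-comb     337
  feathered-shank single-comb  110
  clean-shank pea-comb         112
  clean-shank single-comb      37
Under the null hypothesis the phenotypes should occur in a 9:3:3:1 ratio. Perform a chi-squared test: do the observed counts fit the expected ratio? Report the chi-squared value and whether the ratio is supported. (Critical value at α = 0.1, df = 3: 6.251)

The 9:3:3:1 ratio has 16 parts, so with N = 596 the expected counts are:
  feathered-shank pea-comb: 596 × 9/16 = 335.25
  feathered-shank single-comb: 596 × 3/16 = 111.75
  clean-shank pea-comb: 596 × 3/16 = 111.75
  clean-shank single-comb: 596 × 1/16 = 37.25
χ² = Σ (O − E)² / E
  feathered-shank pea-comb: (337 − 335.25)² / 335.25 = 0.0091
  feathered-shank single-comb: (110 − 111.75)² / 111.75 = 0.0274
  clean-shank pea-comb: (112 − 111.75)² / 111.75 = 0.0006
  clean-shank single-comb: (37 − 37.25)² / 37.25 = 0.0017
χ² = 0.0091 + 0.0274 + 0.0006 + 0.0017 = 0.0388 ≈ 0.039
Degrees of freedom = 4 − 1 = 3; critical value at α = 0.1 is 6.251.
Since 0.039 < 6.251, we fail to reject the null hypothesis — the data are consistent with the 9:3:3:1 ratio.

0.039; consistent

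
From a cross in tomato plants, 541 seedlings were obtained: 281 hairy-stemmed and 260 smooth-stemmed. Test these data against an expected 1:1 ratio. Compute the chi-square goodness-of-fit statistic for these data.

Total ratio parts = 2. Expected numbers out of 541:
  hairy-stemmed: 541 × 1/2 = 270.5
  smooth-stemmed: 541 × 1/2 = 270.5
χ² = Σ (O − E)² / E
  hairy-stemmed: (281 − 270.5)² / 270.5 = 0.4076
  smooth-stemmed: (260 − 270.5)² / 270.5 = 0.4076
χ² = 0.4076 + 0.4076 = 0.8152 ≈ 0.815

0.815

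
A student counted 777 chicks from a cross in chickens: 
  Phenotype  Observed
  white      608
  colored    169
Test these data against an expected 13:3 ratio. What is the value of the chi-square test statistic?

Under the 13:3 hypothesis (Σ ratio = 16, N = 777):
  white: 777 × 13/16 = 631.3125
  colored: 777 × 3/16 = 145.6875
χ² = Σ (O − E)² / E
  white: (608 − 631.3125)² / 631.3125 = 0.8609
  colored: (169 − 145.6875)² / 145.6875 = 3.7304
χ² = 0.8609 + 3.7304 = 4.5913 ≈ 4.591

4.591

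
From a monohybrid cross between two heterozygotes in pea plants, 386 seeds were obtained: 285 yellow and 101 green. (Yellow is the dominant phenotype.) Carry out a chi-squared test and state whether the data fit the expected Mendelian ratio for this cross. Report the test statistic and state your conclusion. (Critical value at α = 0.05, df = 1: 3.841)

For a monohybrid cross between heterozygotes with complete dominance, the expected phenotypic ratio is 3:1.
Total ratio parts = 4. Expected numbers out of 386:
  yellow: 386 × 3/4 = 289.5
  green: 386 × 1/4 = 96.5
χ² = Σ (O − E)² / E
  yellow: (285 − 289.5)² / 289.5 = 0.0699
  green: (101 − 96.5)² / 96.5 = 0.2098
χ² = 0.0699 + 0.2098 = 0.2797 ≈ 0.280
Degrees of freedom = 2 − 1 = 1; critical value at α = 0.05 is 3.841.
Since 0.280 < 3.841, we fail to reject the null hypothesis — the data are consistent with the 3:1 ratio.

0.280; consistent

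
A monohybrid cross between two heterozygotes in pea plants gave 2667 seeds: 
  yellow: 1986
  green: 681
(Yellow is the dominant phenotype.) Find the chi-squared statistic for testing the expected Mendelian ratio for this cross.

0.406

For a monohybrid cross between heterozygotes with complete dominance, the expected phenotypic ratio is 3:1.
Expected counts for N = 2667 under a 3:1 ratio (total parts = 4):
  yellow: 2667 × 3/4 = 2000.25
  green: 2667 × 1/4 = 666.75
χ² = Σ (O − E)² / E
  yellow: (1986 − 2000.25)² / 2000.25 = 0.1015
  green: (681 − 666.75)² / 666.75 = 0.3046
χ² = 0.1015 + 0.3046 = 0.4061 ≈ 0.406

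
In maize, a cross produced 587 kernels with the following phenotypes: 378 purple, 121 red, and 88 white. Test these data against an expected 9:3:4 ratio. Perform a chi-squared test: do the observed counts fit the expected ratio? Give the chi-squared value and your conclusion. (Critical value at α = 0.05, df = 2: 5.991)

Under the 9:3:4 hypothesis (Σ ratio = 16, N = 587):
  purple: 587 × 9/16 = 330.1875
  red: 587 × 3/16 = 110.0625
  white: 587 × 4/16 = 146.75
χ² = Σ (O − E)² / E
  purple: (378 − 330.1875)² / 330.1875 = 6.9234
  red: (121 − 110.0625)² / 110.0625 = 1.0869
  white: (88 − 146.75)² / 146.75 = 23.5200
χ² = 6.9234 + 1.0869 + 23.5200 = 31.5303 ≈ 31.530
Degrees of freedom = 3 − 1 = 2; critical value at α = 0.05 is 5.991.
Since 31.530 > 5.991, we reject the null hypothesis — the data do not fit the 9:3:4 ratio.

31.530; not consistent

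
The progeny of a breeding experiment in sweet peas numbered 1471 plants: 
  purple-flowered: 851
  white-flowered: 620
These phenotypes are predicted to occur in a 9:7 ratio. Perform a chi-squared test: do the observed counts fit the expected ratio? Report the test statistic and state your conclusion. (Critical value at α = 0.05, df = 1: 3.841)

Under the 9:7 hypothesis (Σ ratio = 16, N = 1471):
  purple-flowered: 1471 × 9/16 = 827.4375
  white-flowered: 1471 × 7/16 = 643.5625
χ² = Σ (O − E)² / E
  purple-flowered: (851 − 827.4375)² / 827.4375 = 0.6710
  white-flowered: (620 − 643.5625)² / 643.5625 = 0.8627
χ² = 0.6710 + 0.8627 = 1.5337 ≈ 1.534
Degrees of freedom = 2 − 1 = 1; critical value at α = 0.05 is 3.841.
Since 1.534 < 3.841, we fail to reject the null hypothesis — the data are consistent with the 9:7 ratio.

1.534; consistent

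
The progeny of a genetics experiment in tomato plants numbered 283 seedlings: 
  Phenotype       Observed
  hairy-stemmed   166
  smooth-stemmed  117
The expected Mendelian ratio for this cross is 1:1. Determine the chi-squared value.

Total ratio parts = 2. Expected numbers out of 283:
  hairy-stemmed: 283 × 1/2 = 141.5
  smooth-stemmed: 283 × 1/2 = 141.5
χ² = Σ (O − E)² / E
  hairy-stemmed: (166 − 141.5)² / 141.5 = 4.2420
  smooth-stemmed: (117 − 141.5)² / 141.5 = 4.2420
χ² = 4.2420 + 4.2420 = 8.484

8.484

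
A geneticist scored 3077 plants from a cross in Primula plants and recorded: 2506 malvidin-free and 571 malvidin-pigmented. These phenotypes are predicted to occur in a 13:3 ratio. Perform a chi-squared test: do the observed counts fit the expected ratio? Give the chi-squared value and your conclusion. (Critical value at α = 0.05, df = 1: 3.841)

Under the 13:3 hypothesis (Σ ratio = 16, N = 3077):
  malvidin-free: 3077 × 13/16 = 2500.0625
  malvidin-pigmented: 3077 × 3/16 = 576.9375
χ² = Σ (O − E)² / E
  malvidin-free: (2506 − 2500.0625)² / 2500.0625 = 0.0141
  malvidin-pigmented: (571 − 576.9375)² / 576.9375 = 0.0611
χ² = 0.0141 + 0.0611 = 0.0752 ≈ 0.075
Degrees of freedom = 2 − 1 = 1; critical value at α = 0.05 is 3.841.
Since 0.075 < 3.841, we fail to reject the null hypothesis — the data are consistent with the 13:3 ratio.

0.075; consistent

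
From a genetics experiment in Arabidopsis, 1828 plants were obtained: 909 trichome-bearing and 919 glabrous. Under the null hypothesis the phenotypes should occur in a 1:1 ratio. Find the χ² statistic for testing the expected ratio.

0.055

Under the 1:1 hypothesis (Σ ratio = 2, N = 1828):
  trichome-bearing: 1828 × 1/2 = 914
  glabrous: 1828 × 1/2 = 914
χ² = Σ (O − E)² / E
  trichome-bearing: (909 − 914)² / 914 = 0.0274
  glabrous: (919 − 914)² / 914 = 0.0274
χ² = 0.0274 + 0.0274 = 0.0548 ≈ 0.055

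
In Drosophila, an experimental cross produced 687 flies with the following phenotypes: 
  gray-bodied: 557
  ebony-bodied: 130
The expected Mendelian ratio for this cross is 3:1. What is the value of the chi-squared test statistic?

13.532

Total ratio parts = 4. Expected numbers out of 687:
  gray-bodied: 687 × 3/4 = 515.25
  ebony-bodied: 687 × 1/4 = 171.75
χ² = Σ (O − E)² / E
  gray-bodied: (557 − 515.25)² / 515.25 = 3.3829
  ebony-bodied: (130 − 171.75)² / 171.75 = 10.1488
χ² = 3.3829 + 10.1488 = 13.5317 ≈ 13.532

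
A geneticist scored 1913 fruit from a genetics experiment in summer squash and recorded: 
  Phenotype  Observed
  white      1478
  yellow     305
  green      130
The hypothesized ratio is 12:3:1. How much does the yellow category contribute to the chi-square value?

Total ratio parts = 16. Expected numbers out of 1913:
  white: 1913 × 12/16 = 1434.75
  yellow: 1913 × 3/16 = 358.6875
  green: 1913 × 1/16 = 119.5625
Contribution of yellow: (305 − 358.6875)² / 358.6875 = 8.0358

8.036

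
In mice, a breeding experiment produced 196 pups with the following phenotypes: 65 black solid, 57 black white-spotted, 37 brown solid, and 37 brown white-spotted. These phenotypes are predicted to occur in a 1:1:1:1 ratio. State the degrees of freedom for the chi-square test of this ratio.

3

A goodness-of-fit test with 4 phenotype classes has df = 4 − 1 = 3.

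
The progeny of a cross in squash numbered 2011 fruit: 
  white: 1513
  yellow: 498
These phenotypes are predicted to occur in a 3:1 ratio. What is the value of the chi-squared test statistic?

Under the 3:1 hypothesis (Σ ratio = 4, N = 2011):
  white: 2011 × 3/4 = 1508.25
  yellow: 2011 × 1/4 = 502.75
χ² = Σ (O − E)² / E
  white: (1513 − 1508.25)² / 1508.25 = 0.0150
  yellow: (498 − 502.75)² / 502.75 = 0.0449
χ² = 0.0150 + 0.0449 = 0.0599 ≈ 0.060

0.060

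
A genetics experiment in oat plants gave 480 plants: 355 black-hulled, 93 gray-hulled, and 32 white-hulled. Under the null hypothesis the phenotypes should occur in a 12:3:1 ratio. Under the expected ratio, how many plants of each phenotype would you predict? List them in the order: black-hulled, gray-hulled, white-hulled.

Under the 12:3:1 hypothesis (Σ ratio = 16, N = 480):
  black-hulled: 480 × 12/16 = 360
  gray-hulled: 480 × 3/16 = 90
  white-hulled: 480 × 1/16 = 30

360, 90, 30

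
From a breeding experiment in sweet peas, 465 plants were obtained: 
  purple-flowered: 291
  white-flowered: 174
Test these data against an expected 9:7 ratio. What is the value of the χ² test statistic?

7.573

Under the 9:7 hypothesis (Σ ratio = 16, N = 465):
  purple-flowered: 465 × 9/16 = 261.5625
  white-flowered: 465 × 7/16 = 203.4375
χ² = Σ (O − E)² / E
  purple-flowered: (291 − 261.5625)² / 261.5625 = 3.3130
  white-flowered: (174 − 203.4375)² / 203.4375 = 4.2596
χ² = 3.3130 + 4.2596 = 7.5726 ≈ 7.573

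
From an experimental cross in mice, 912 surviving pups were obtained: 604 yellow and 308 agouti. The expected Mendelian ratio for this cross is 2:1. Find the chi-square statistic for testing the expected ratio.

0.079

Expected counts for N = 912 under a 2:1 ratio (total parts = 3):
  yellow: 912 × 2/3 = 608
  agouti: 912 × 1/3 = 304
χ² = Σ (O − E)² / E
  yellow: (604 − 608)² / 608 = 0.0263
  agouti: (308 − 304)² / 304 = 0.0526
χ² = 0.0263 + 0.0526 = 0.0789 ≈ 0.079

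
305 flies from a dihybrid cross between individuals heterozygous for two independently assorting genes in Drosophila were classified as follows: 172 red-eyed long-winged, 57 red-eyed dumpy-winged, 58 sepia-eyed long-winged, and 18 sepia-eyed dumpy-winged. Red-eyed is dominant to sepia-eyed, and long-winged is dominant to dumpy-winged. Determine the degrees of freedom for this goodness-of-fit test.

A dihybrid F₂ with independent assortment and complete dominance at both loci gives a 9:3:3:1 phenotypic ratio.
A goodness-of-fit test with 4 phenotype classes has df = 4 − 1 = 3.

3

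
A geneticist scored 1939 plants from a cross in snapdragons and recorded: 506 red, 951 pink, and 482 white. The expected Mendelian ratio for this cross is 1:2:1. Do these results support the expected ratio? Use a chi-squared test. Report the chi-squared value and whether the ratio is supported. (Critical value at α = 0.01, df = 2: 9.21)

Under the 1:2:1 hypothesis (Σ ratio = 4, N = 1939):
  red: 1939 × 1/4 = 484.75
  pink: 1939 × 2/4 = 969.5
  white: 1939 × 1/4 = 484.75
χ² = Σ (O − E)² / E
  red: (506 − 484.75)² / 484.75 = 0.9315
  pink: (951 − 969.5)² / 969.5 = 0.3530
  white: (482 − 484.75)² / 484.75 = 0.0156
χ² = 0.9315 + 0.3530 + 0.0156 = 1.3001 ≈ 1.300
Degrees of freedom = 3 − 1 = 2; critical value at α = 0.01 is 9.21.
Since 1.300 < 9.21, we fail to reject the null hypothesis — the data are consistent with the 1:2:1 ratio.

1.300; consistent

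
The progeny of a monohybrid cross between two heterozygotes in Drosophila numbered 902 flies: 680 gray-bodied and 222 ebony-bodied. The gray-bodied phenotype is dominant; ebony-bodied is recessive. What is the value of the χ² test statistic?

For a monohybrid cross between heterozygotes with complete dominance, the expected phenotypic ratio is 3:1.
Total ratio parts = 4. Expected numbers out of 902:
  gray-bodied: 902 × 3/4 = 676.5
  ebony-bodied: 902 × 1/4 = 225.5
χ² = Σ (O − E)² / E
  gray-bodied: (680 − 676.5)² / 676.5 = 0.0181
  ebony-bodied: (222 − 225.5)² / 225.5 = 0.0543
χ² = 0.0181 + 0.0543 = 0.0724 ≈ 0.072

0.072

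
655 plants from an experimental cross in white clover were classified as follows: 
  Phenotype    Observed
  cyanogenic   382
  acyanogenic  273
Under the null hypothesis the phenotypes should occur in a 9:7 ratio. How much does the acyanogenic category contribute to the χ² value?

The 9:7 ratio has 16 parts, so with N = 655 the expected counts are:
  cyanogenic: 655 × 9/16 = 368.4375
  acyanogenic: 655 × 7/16 = 286.5625
Contribution of acyanogenic: (273 − 286.5625)² / 286.5625 = 0.6419

0.642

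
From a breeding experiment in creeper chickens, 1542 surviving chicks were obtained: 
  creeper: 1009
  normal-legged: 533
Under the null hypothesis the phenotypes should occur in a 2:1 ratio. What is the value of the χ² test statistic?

1.054

Under the 2:1 hypothesis (Σ ratio = 3, N = 1542):
  creeper: 1542 × 2/3 = 1028
  normal-legged: 1542 × 1/3 = 514
χ² = Σ (O − E)² / E
  creeper: (1009 − 1028)² / 1028 = 0.3512
  normal-legged: (533 − 514)² / 514 = 0.7023
χ² = 0.3512 + 0.7023 = 1.0535 ≈ 1.054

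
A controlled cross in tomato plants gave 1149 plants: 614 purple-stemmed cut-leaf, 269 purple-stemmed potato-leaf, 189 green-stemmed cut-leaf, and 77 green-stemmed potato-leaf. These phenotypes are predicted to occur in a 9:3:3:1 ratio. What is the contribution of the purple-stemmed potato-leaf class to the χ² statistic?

The 9:3:3:1 ratio has 16 parts, so with N = 1149 the expected counts are:
  purple-stemmed cut-leaf: 1149 × 9/16 = 646.3125
  purple-stemmed potato-leaf: 1149 × 3/16 = 215.4375
  green-stemmed cut-leaf: 1149 × 3/16 = 215.4375
  green-stemmed potato-leaf: 1149 × 1/16 = 71.8125
Contribution of purple-stemmed potato-leaf: (269 − 215.4375)² / 215.4375 = 13.3168

13.317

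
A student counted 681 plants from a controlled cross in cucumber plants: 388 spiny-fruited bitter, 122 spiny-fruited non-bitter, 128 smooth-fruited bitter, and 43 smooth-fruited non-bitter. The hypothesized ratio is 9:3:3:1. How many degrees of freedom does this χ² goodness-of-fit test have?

A goodness-of-fit test with 4 phenotype classes has df = 4 − 1 = 3.

3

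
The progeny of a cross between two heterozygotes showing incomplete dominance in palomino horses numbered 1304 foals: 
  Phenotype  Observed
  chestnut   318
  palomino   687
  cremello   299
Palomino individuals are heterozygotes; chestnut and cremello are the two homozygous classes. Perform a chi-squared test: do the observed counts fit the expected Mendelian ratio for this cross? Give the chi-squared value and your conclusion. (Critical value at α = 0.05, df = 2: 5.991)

With incomplete dominance, a heterozygote × heterozygote cross gives a 1:2:1 phenotypic ratio.
The 1:2:1 ratio has 4 parts, so with N = 1304 the expected counts are:
  chestnut: 1304 × 1/4 = 326
  palomino: 1304 × 2/4 = 652
  cremello: 1304 × 1/4 = 326
χ² = Σ (O − E)² / E
  chestnut: (318 − 326)² / 326 = 0.1963
  palomino: (687 − 652)² / 652 = 1.8788
  cremello: (299 − 326)² / 326 = 2.2362
χ² = 0.1963 + 1.8788 + 2.2362 = 4.3113 ≈ 4.311
Degrees of freedom = 3 − 1 = 2; critical value at α = 0.05 is 5.991.
Since 4.311 < 5.991, we fail to reject the null hypothesis — the data are consistent with the 1:2:1 ratio.

4.311; consistent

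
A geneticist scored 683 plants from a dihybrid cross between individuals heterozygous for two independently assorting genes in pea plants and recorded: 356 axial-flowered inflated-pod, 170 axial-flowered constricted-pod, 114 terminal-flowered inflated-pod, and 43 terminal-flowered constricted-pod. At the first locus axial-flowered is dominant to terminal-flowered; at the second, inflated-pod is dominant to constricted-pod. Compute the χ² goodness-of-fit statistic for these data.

17.348

A dihybrid F₂ with independent assortment and complete dominance at both loci gives a 9:3:3:1 phenotypic ratio.
Under the 9:3:3:1 hypothesis (Σ ratio = 16, N = 683):
  axial-flowered inflated-pod: 683 × 9/16 = 384.1875
  axial-flowered constricted-pod: 683 × 3/16 = 128.0625
  terminal-flowered inflated-pod: 683 × 3/16 = 128.0625
  terminal-flowered constricted-pod: 683 × 1/16 = 42.6875
χ² = Σ (O − E)² / E
  axial-flowered inflated-pod: (356 − 384.1875)² / 384.1875 = 2.0681
  axial-flowered constricted-pod: (170 − 128.0625)² / 128.0625 = 13.7336
  terminal-flowered inflated-pod: (114 − 128.0625)² / 128.0625 = 1.5442
  terminal-flowered constricted-pod: (43 − 42.6875)² / 42.6875 = 0.0023
χ² = 2.0681 + 13.7336 + 1.5442 + 0.0023 = 17.3482 ≈ 17.348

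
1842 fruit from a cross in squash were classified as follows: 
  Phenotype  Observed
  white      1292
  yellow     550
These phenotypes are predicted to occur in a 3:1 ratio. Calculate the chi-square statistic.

23.193

Under the 3:1 hypothesis (Σ ratio = 4, N = 1842):
  white: 1842 × 3/4 = 1381.5
  yellow: 1842 × 1/4 = 460.5
χ² = Σ (O − E)² / E
  white: (1292 − 1381.5)² / 1381.5 = 5.7982
  yellow: (550 − 460.5)² / 460.5 = 17.3947
χ² = 5.7982 + 17.3947 = 23.1929 ≈ 23.193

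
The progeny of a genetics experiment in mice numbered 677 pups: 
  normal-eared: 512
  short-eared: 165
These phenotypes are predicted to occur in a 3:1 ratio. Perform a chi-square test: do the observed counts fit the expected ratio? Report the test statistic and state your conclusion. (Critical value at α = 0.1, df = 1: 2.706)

The 3:1 ratio has 4 parts, so with N = 677 the expected counts are:
  normal-eared: 677 × 3/4 = 507.75
  short-eared: 677 × 1/4 = 169.25
χ² = Σ (O − E)² / E
  normal-eared: (512 − 507.75)² / 507.75 = 0.0356
  short-eared: (165 − 169.25)² / 169.25 = 0.1067
χ² = 0.0356 + 0.1067 = 0.1423 ≈ 0.142
Degrees of freedom = 2 − 1 = 1; critical value at α = 0.1 is 2.706.
Since 0.142 < 2.706, we fail to reject the null hypothesis — the data are consistent with the 3:1 ratio.

0.142; consistent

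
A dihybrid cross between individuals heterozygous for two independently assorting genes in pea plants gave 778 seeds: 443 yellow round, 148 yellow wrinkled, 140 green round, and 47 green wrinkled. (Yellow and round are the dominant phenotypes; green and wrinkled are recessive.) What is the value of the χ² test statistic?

0.388

A dihybrid F₂ with independent assortment and complete dominance at both loci gives a 9:3:3:1 phenotypic ratio.
Under the 9:3:3:1 hypothesis (Σ ratio = 16, N = 778):
  yellow round: 778 × 9/16 = 437.625
  yellow wrinkled: 778 × 3/16 = 145.875
  green round: 778 × 3/16 = 145.875
  green wrinkled: 778 × 1/16 = 48.625
χ² = Σ (O − E)² / E
  yellow round: (443 − 437.625)² / 437.625 = 0.0660
  yellow wrinkled: (148 − 145.875)² / 145.875 = 0.0310
  green round: (140 − 145.875)² / 145.875 = 0.2366
  green wrinkled: (47 − 48.625)² / 48.625 = 0.0543
χ² = 0.0660 + 0.0310 + 0.2366 + 0.0543 = 0.3879 ≈ 0.388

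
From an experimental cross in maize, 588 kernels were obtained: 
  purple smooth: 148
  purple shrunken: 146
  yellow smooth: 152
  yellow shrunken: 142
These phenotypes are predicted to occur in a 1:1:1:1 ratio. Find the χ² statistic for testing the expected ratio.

0.354

Total ratio parts = 4. Expected numbers out of 588:
  purple smooth: 588 × 1/4 = 147
  purple shrunken: 588 × 1/4 = 147
  yellow smooth: 588 × 1/4 = 147
  yellow shrunken: 588 × 1/4 = 147
χ² = Σ (O − E)² / E
  purple smooth: (148 − 147)² / 147 = 0.0068
  purple shrunken: (146 − 147)² / 147 = 0.0068
  yellow smooth: (152 − 147)² / 147 = 0.1701
  yellow shrunken: (142 − 147)² / 147 = 0.1701
χ² = 0.0068 + 0.0068 + 0.1701 + 0.1701 = 0.3538 ≈ 0.354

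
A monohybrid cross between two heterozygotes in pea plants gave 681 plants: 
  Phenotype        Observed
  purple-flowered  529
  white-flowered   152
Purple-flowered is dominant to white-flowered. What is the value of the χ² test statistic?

For a monohybrid cross between heterozygotes with complete dominance, the expected phenotypic ratio is 3:1.
Total ratio parts = 4. Expected numbers out of 681:
  purple-flowered: 681 × 3/4 = 510.75
  white-flowered: 681 × 1/4 = 170.25
χ² = Σ (O − E)² / E
  purple-flowered: (529 − 510.75)² / 510.75 = 0.6521
  white-flowered: (152 − 170.25)² / 170.25 = 1.9563
χ² = 0.6521 + 1.9563 = 2.6084 ≈ 2.608

2.608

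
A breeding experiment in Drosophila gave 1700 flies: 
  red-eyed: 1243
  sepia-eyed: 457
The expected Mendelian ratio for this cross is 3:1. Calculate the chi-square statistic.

Under the 3:1 hypothesis (Σ ratio = 4, N = 1700):
  red-eyed: 1700 × 3/4 = 1275
  sepia-eyed: 1700 × 1/4 = 425
χ² = Σ (O − E)² / E
  red-eyed: (1243 − 1275)² / 1275 = 0.8031
  sepia-eyed: (457 − 425)² / 425 = 2.4094
χ² = 0.8031 + 2.4094 = 3.2125 ≈ 3.213

3.213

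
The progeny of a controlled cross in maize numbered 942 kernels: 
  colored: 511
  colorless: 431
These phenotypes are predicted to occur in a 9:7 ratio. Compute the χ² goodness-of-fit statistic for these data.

1.537

Total ratio parts = 16. Expected numbers out of 942:
  colored: 942 × 9/16 = 529.875
  colorless: 942 × 7/16 = 412.125
χ² = Σ (O − E)² / E
  colored: (511 − 529.875)² / 529.875 = 0.6724
  colorless: (431 − 412.125)² / 412.125 = 0.8645
χ² = 0.6724 + 0.8645 = 1.5369 ≈ 1.537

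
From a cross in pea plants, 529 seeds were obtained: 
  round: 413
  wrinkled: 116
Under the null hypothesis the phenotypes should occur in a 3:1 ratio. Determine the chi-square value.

Expected counts for N = 529 under a 3:1 ratio (total parts = 4):
  round: 529 × 3/4 = 396.75
  wrinkled: 529 × 1/4 = 132.25
χ² = Σ (O − E)² / E
  round: (413 − 396.75)² / 396.75 = 0.6656
  wrinkled: (116 − 132.25)² / 132.25 = 1.9967
χ² = 0.6656 + 1.9967 = 2.6623 ≈ 2.662

2.662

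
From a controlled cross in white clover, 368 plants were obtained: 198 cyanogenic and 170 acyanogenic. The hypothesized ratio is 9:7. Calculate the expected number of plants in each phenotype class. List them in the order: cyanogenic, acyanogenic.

207, 161

Expected counts for N = 368 under a 9:7 ratio (total parts = 16):
  cyanogenic: 368 × 9/16 = 207
  acyanogenic: 368 × 7/16 = 161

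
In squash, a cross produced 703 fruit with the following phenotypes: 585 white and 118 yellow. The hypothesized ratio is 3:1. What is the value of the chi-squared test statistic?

25.302

Total ratio parts = 4. Expected numbers out of 703:
  white: 703 × 3/4 = 527.25
  yellow: 703 × 1/4 = 175.75
χ² = Σ (O − E)² / E
  white: (585 − 527.25)² / 527.25 = 6.3254
  yellow: (118 − 175.75)² / 175.75 = 18.9762
χ² = 6.3254 + 18.9762 = 25.3016 ≈ 25.302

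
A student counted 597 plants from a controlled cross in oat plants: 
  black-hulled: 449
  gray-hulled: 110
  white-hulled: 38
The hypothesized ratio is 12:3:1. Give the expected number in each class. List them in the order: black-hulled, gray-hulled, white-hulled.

447.75, 111.9375, 37.3125

The 12:3:1 ratio has 16 parts, so with N = 597 the expected counts are:
  black-hulled: 597 × 12/16 = 447.75
  gray-hulled: 597 × 3/16 = 111.9375
  white-hulled: 597 × 1/16 = 37.3125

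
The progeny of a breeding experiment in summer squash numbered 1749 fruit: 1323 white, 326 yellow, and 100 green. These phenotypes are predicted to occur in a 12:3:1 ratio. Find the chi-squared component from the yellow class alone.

0.011

Expected counts for N = 1749 under a 12:3:1 ratio (total parts = 16):
  white: 1749 × 12/16 = 1311.75
  yellow: 1749 × 3/16 = 327.9375
  green: 1749 × 1/16 = 109.3125
Contribution of yellow: (326 − 327.9375)² / 327.9375 = 0.0114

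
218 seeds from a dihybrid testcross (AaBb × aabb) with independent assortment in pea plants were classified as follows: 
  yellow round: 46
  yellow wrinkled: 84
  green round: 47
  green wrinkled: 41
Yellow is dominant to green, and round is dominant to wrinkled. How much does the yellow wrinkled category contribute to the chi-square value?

A dihybrid testcross with independent assortment gives a 1:1:1:1 ratio.
Total ratio parts = 4. Expected numbers out of 218:
  yellow round: 218 × 1/4 = 54.5
  yellow wrinkled: 218 × 1/4 = 54.5
  green round: 218 × 1/4 = 54.5
  green wrinkled: 218 × 1/4 = 54.5
Contribution of yellow wrinkled: (84 − 54.5)² / 54.5 = 15.9679

15.968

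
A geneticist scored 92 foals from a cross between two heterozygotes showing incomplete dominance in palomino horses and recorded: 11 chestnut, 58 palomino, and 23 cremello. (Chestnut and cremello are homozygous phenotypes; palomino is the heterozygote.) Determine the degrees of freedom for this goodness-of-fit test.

With incomplete dominance, a heterozygote × heterozygote cross gives a 1:2:1 phenotypic ratio.
A goodness-of-fit test with 3 phenotype classes has df = 3 − 1 = 2.

2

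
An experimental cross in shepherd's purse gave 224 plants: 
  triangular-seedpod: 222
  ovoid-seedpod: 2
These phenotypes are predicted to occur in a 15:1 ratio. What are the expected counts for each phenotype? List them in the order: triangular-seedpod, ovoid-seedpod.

210, 14

Expected counts for N = 224 under a 15:1 ratio (total parts = 16):
  triangular-seedpod: 224 × 15/16 = 210
  ovoid-seedpod: 224 × 1/16 = 14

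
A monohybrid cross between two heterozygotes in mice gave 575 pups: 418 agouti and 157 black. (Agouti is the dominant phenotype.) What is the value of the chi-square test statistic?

For a monohybrid cross between heterozygotes with complete dominance, the expected phenotypic ratio is 3:1.
Total ratio parts = 4. Expected numbers out of 575:
  agouti: 575 × 3/4 = 431.25
  black: 575 × 1/4 = 143.75
χ² = Σ (O − E)² / E
  agouti: (418 − 431.25)² / 431.25 = 0.4071
  black: (157 − 143.75)² / 143.75 = 1.2213
χ² = 0.4071 + 1.2213 = 1.6284 ≈ 1.628

1.628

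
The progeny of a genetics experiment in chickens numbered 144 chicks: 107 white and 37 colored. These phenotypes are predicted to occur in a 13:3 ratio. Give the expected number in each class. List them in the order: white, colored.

Under the 13:3 hypothesis (Σ ratio = 16, N = 144):
  white: 144 × 13/16 = 117
  colored: 144 × 3/16 = 27

117, 27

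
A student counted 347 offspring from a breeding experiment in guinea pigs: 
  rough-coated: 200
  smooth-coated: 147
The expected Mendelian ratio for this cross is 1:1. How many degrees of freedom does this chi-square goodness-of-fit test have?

A goodness-of-fit test with 2 phenotype classes has df = 2 − 1 = 1.

1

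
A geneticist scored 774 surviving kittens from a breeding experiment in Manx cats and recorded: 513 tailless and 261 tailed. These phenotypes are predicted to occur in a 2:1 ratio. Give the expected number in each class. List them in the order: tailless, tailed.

Under the 2:1 hypothesis (Σ ratio = 3, N = 774):
  tailless: 774 × 2/3 = 516
  tailed: 774 × 1/3 = 258

516, 258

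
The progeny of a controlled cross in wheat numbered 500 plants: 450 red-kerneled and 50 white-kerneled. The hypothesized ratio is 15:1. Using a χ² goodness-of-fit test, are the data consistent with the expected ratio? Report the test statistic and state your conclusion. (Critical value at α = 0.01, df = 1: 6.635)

12.000; not consistent

Total ratio parts = 16. Expected numbers out of 500:
  red-kerneled: 500 × 15/16 = 468.75
  white-kerneled: 500 × 1/16 = 31.25
χ² = Σ (O − E)² / E
  red-kerneled: (450 − 468.75)² / 468.75 = 0.7500
  white-kerneled: (50 − 31.25)² / 31.25 = 11.2500
χ² = 0.7500 + 11.2500 = 12.000
Degrees of freedom = 2 − 1 = 1; critical value at α = 0.01 is 6.635.
Since 12.000 > 6.635, we reject the null hypothesis — the data do not fit the 15:1 ratio.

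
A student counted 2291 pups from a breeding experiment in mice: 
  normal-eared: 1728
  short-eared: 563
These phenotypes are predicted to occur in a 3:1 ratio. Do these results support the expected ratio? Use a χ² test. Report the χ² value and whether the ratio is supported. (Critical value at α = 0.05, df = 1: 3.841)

0.221; consistent

Expected counts for N = 2291 under a 3:1 ratio (total parts = 4):
  normal-eared: 2291 × 3/4 = 1718.25
  short-eared: 2291 × 1/4 = 572.75
χ² = Σ (O − E)² / E
  normal-eared: (1728 − 1718.25)² / 1718.25 = 0.0553
  short-eared: (563 − 572.75)² / 572.75 = 0.1660
χ² = 0.0553 + 0.1660 = 0.2213 ≈ 0.221
Degrees of freedom = 2 − 1 = 1; critical value at α = 0.05 is 3.841.
Since 0.221 < 3.841, we fail to reject the null hypothesis — the data are consistent with the 3:1 ratio.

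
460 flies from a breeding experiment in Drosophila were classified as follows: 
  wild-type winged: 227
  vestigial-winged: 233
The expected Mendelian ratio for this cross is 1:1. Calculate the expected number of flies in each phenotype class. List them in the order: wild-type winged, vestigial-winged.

230, 230

Under the 1:1 hypothesis (Σ ratio = 2, N = 460):
  wild-type winged: 460 × 1/2 = 230
  vestigial-winged: 460 × 1/2 = 230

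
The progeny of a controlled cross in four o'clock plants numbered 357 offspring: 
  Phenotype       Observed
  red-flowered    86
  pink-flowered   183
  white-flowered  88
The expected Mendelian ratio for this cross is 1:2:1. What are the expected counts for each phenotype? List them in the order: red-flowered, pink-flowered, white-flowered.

89.25, 178.5, 89.25

Expected counts for N = 357 under a 1:2:1 ratio (total parts = 4):
  red-flowered: 357 × 1/4 = 89.25
  pink-flowered: 357 × 2/4 = 178.5
  white-flowered: 357 × 1/4 = 89.25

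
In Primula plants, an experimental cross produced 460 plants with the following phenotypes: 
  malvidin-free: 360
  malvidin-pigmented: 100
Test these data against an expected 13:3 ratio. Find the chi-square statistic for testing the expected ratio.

2.698

Expected counts for N = 460 under a 13:3 ratio (total parts = 16):
  malvidin-free: 460 × 13/16 = 373.75
  malvidin-pigmented: 460 × 3/16 = 86.25
χ² = Σ (O − E)² / E
  malvidin-free: (360 − 373.75)² / 373.75 = 0.5059
  malvidin-pigmented: (100 − 86.25)² / 86.25 = 2.1920
χ² = 0.5059 + 2.1920 = 2.6979 ≈ 2.698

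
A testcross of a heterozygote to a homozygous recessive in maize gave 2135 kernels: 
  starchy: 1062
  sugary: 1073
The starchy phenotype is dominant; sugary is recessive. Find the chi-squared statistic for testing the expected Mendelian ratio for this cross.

0.057

A testcross of a heterozygote (Aa × aa) gives a 1:1 phenotypic ratio.
Expected counts for N = 2135 under a 1:1 ratio (total parts = 2):
  starchy: 2135 × 1/2 = 1067.5
  sugary: 2135 × 1/2 = 1067.5
χ² = Σ (O − E)² / E
  starchy: (1062 − 1067.5)² / 1067.5 = 0.0283
  sugary: (1073 − 1067.5)² / 1067.5 = 0.0283
χ² = 0.0283 + 0.0283 = 0.0566 ≈ 0.057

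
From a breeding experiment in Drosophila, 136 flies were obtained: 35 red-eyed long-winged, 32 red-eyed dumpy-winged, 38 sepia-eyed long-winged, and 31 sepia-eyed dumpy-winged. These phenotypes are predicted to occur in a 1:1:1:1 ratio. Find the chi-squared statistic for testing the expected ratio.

0.882

Under the 1:1:1:1 hypothesis (Σ ratio = 4, N = 136):
  red-eyed long-winged: 136 × 1/4 = 34
  red-eyed dumpy-winged: 136 × 1/4 = 34
  sepia-eyed long-winged: 136 × 1/4 = 34
  sepia-eyed dumpy-winged: 136 × 1/4 = 34
χ² = Σ (O − E)² / E
  red-eyed long-winged: (35 − 34)² / 34 = 0.0294
  red-eyed dumpy-winged: (32 − 34)² / 34 = 0.1176
  sepia-eyed long-winged: (38 − 34)² / 34 = 0.4706
  sepia-eyed dumpy-winged: (31 − 34)² / 34 = 0.2647
χ² = 0.0294 + 0.1176 + 0.4706 + 0.2647 = 0.8823 ≈ 0.882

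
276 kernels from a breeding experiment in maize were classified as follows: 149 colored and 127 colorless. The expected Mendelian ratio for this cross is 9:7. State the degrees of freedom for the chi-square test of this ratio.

1

A goodness-of-fit test with 2 phenotype classes has df = 2 − 1 = 1.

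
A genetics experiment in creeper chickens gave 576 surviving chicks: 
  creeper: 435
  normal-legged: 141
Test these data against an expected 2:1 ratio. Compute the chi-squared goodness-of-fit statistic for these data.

20.320

The 2:1 ratio has 3 parts, so with N = 576 the expected counts are:
  creeper: 576 × 2/3 = 384
  normal-legged: 576 × 1/3 = 192
χ² = Σ (O − E)² / E
  creeper: (435 − 384)² / 384 = 6.7734
  normal-legged: (141 − 192)² / 192 = 13.5469
χ² = 6.7734 + 13.5469 = 20.3203 ≈ 20.320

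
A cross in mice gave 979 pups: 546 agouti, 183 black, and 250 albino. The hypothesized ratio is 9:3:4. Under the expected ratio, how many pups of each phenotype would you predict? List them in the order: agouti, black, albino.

550.6875, 183.5625, 244.75

Under the 9:3:4 hypothesis (Σ ratio = 16, N = 979):
  agouti: 979 × 9/16 = 550.6875
  black: 979 × 3/16 = 183.5625
  albino: 979 × 4/16 = 244.75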